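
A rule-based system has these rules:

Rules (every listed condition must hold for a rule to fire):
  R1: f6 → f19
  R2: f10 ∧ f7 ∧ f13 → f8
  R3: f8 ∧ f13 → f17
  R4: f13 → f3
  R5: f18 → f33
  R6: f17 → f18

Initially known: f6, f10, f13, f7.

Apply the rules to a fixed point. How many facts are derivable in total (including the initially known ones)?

[1] R1 [f6 → f19]; R2 [f10 ∧ f7 ∧ f13 → f8]; R4 [f13 → f3]. ⇒ new: f19, f8, f3.
[2] R3 [f8 ∧ f13 → f17]. ⇒ new: f17.
[3] R6 [f17 → f18]. ⇒ new: f18.
[4] R5 [f18 → f33]. ⇒ new: f33.
Closure: {f10, f13, f17, f18, f19, f3, f33, f6, f7, f8} — 10 facts.

10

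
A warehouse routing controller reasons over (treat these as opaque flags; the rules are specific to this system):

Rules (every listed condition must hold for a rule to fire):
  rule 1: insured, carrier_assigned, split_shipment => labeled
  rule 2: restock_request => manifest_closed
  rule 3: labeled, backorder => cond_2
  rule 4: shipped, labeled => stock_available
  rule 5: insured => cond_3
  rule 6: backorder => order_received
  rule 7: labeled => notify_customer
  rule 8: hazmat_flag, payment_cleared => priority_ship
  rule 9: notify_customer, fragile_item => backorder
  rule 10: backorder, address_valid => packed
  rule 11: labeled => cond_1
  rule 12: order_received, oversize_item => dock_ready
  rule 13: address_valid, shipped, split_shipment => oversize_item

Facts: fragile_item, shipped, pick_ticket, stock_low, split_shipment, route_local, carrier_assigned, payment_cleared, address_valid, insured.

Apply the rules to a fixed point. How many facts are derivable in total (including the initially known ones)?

Round 1: rule 1 [insured, carrier_assigned, split_shipment => labeled]; rule 5 [insured => cond_3]; rule 13 [address_valid, shipped, split_shipment => oversize_item]. New: labeled, cond_3, oversize_item.
Round 2: rule 4 [shipped, labeled => stock_available]; rule 7 [labeled => notify_customer]; rule 11 [labeled => cond_1]. New: stock_available, notify_customer, cond_1.
Round 3: rule 9 [notify_customer, fragile_item => backorder]. New: backorder.
Round 4: rule 3 [labeled, backorder => cond_2]; rule 6 [backorder => order_received]; rule 10 [backorder, address_valid => packed]. New: cond_2, order_received, packed.
Round 5: rule 12 [order_received, oversize_item => dock_ready]. New: dock_ready.
Closure: {address_valid, backorder, carrier_assigned, cond_1, cond_2, cond_3, dock_ready, fragile_item, insured, labeled, notify_customer, order_received, oversize_item, packed, payment_cleared, pick_ticket, route_local, shipped, split_shipment, stock_available, stock_low} — 21 facts.

21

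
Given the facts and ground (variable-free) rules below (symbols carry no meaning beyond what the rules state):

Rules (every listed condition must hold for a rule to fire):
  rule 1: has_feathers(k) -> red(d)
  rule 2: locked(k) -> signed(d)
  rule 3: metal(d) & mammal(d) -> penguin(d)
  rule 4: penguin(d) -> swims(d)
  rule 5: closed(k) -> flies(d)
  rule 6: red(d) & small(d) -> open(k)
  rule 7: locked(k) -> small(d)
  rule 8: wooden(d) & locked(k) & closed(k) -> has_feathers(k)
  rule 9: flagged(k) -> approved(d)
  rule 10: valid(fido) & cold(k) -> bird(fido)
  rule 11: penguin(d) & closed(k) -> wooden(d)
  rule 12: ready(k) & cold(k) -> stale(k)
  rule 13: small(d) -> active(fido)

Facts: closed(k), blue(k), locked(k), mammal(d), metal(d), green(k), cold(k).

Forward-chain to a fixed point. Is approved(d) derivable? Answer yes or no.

Round 1: rule 2 [locked(k) -> signed(d)]; rule 3 [metal(d) & mammal(d) -> penguin(d)]; rule 5 [closed(k) -> flies(d)]; rule 7 [locked(k) -> small(d)]. Adds signed(d), penguin(d), flies(d), small(d).
Round 2: rule 4 [penguin(d) -> swims(d)]; rule 11 [penguin(d) & closed(k) -> wooden(d)]; rule 13 [small(d) -> active(fido)]. Adds swims(d), wooden(d), active(fido).
Round 3: rule 8 [wooden(d) & locked(k) & closed(k) -> has_feathers(k)]. Adds has_feathers(k).
Round 4: rule 1 [has_feathers(k) -> red(d)]. Adds red(d).
Round 5: rule 6 [red(d) & small(d) -> open(k)]. Adds open(k).
Fixed point reached. approved(d) is concluded only by rule 9; rule 9 needs flagged(k) (never derived).

no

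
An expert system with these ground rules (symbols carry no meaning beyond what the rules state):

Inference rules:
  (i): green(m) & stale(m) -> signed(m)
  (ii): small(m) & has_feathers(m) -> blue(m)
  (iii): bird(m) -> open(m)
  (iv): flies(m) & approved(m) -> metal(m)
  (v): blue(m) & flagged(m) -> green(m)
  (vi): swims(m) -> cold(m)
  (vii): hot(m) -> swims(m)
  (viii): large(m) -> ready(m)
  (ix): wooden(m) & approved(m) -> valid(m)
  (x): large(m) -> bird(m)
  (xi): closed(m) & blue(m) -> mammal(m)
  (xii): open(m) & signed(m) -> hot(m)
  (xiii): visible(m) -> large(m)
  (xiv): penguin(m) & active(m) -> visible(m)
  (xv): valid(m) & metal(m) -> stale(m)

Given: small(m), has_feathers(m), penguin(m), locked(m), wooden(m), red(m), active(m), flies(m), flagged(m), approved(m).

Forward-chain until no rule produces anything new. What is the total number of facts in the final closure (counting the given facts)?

Round 1 fires (ii), (iv), (ix), (xiv), giving blue(m), metal(m), valid(m), visible(m).
Round 2 fires (v), (xiii), (xv), giving green(m), large(m), stale(m).
Round 3 fires (i), (viii), (x), giving signed(m), ready(m), bird(m).
Round 4 fires (iii), giving open(m).
Round 5 fires (xii), giving hot(m).
Round 6 fires (vii), giving swims(m).
Round 7 fires (vi), giving cold(m).
Closure: {active(m), approved(m), bird(m), blue(m), cold(m), flagged(m), flies(m), green(m), has_feathers(m), hot(m), large(m), locked(m), metal(m), open(m), penguin(m), ready(m), red(m), signed(m), small(m), stale(m), swims(m), valid(m), visible(m), wooden(m)} — 24 facts.

24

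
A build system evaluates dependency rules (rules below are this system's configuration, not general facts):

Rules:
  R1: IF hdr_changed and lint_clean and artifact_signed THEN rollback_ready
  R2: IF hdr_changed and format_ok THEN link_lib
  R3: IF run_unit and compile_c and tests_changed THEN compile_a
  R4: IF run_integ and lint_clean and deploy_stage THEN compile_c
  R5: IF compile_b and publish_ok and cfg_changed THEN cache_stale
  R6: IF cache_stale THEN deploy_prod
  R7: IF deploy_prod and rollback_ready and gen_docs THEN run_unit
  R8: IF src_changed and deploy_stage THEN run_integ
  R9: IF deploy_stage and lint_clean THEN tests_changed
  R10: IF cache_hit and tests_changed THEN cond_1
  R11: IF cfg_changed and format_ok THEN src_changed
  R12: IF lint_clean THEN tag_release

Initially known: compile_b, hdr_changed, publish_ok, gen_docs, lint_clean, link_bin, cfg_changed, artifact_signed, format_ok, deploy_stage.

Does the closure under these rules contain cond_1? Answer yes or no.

[1] R1 [IF hdr_changed and lint_clean and artifact_signed THEN rollback_ready]; R2 [IF hdr_changed and format_ok THEN link_lib]; R5 [IF compile_b and publish_ok and cfg_changed THEN cache_stale]; R9 [IF deploy_stage and lint_clean THEN tests_changed]; R11 [IF cfg_changed and format_ok THEN src_changed]; R12 [IF lint_clean THEN tag_release]. ⇒ new: rollback_ready, link_lib, cache_stale, tests_changed, src_changed, tag_release.
[2] R6 [IF cache_stale THEN deploy_prod]; R8 [IF src_changed and deploy_stage THEN run_integ]. ⇒ new: deploy_prod, run_integ.
[3] R4 [IF run_integ and lint_clean and deploy_stage THEN compile_c]; R7 [IF deploy_prod and rollback_ready and gen_docs THEN run_unit]. ⇒ new: compile_c, run_unit.
[4] R3 [IF run_unit and compile_c and tests_changed THEN compile_a]. ⇒ new: compile_a.
Fixed point reached. cond_1 is concluded only by R10; R10 needs cache_hit (never derived).

no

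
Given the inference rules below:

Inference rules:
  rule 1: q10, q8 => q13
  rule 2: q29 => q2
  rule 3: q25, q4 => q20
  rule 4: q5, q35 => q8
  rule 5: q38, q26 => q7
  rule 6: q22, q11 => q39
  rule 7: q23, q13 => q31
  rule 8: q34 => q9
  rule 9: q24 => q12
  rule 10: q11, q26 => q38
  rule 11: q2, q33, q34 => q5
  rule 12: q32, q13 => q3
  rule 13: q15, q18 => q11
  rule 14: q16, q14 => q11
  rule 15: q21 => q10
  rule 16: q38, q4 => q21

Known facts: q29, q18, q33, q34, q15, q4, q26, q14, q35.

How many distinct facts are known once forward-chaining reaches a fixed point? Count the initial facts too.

Round 1 — rule 2, rule 8, rule 13, derive q2, q9, q11.
Round 2 — rule 10, rule 11, derive q38, q5.
Round 3 — rule 4, rule 5, rule 16, derive q8, q7, q21.
Round 4 — rule 15, derive q10.
Round 5 — rule 1, derive q13.
Closure: {q10, q11, q13, q14, q15, q18, q2, q21, q26, q29, q33, q34, q35, q38, q4, q5, q7, q8, q9} — 19 facts.

19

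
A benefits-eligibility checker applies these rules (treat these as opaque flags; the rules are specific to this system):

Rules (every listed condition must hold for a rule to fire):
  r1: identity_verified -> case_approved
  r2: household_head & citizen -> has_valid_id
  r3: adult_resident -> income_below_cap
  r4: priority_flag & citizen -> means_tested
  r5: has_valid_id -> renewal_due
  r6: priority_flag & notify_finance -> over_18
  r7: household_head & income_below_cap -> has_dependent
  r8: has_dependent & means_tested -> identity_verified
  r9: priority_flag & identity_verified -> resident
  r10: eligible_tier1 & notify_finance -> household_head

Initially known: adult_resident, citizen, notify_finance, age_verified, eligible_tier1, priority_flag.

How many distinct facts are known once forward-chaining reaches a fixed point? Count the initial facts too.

Round 1: r3 [adult_resident -> income_below_cap]; r4 [priority_flag & citizen -> means_tested]; r6 [priority_flag & notify_finance -> over_18]; r10 [eligible_tier1 & notify_finance -> household_head]. New: income_below_cap, means_tested, over_18, household_head.
Round 2: r2 [household_head & citizen -> has_valid_id]; r7 [household_head & income_below_cap -> has_dependent]. New: has_valid_id, has_dependent.
Round 3: r5 [has_valid_id -> renewal_due]; r8 [has_dependent & means_tested -> identity_verified]. New: renewal_due, identity_verified.
Round 4: r1 [identity_verified -> case_approved]; r9 [priority_flag & identity_verified -> resident]. New: case_approved, resident.
Closure: {adult_resident, age_verified, case_approved, citizen, eligible_tier1, has_dependent, has_valid_id, household_head, identity_verified, income_below_cap, means_tested, notify_finance, over_18, priority_flag, renewal_due, resident} — 16 facts.

16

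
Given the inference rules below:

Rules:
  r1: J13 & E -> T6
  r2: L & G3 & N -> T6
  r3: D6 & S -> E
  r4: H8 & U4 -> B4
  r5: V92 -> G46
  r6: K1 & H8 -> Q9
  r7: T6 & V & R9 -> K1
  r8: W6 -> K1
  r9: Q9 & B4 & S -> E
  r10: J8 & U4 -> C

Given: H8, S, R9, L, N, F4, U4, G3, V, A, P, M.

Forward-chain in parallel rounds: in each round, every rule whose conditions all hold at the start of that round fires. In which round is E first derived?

4

Round 1 fires r2, r4, giving T6, B4.
Round 2 fires r7, giving K1.
Round 3 fires r6, giving Q9.
Round 4 fires r9, giving E.
E first appears in round 4.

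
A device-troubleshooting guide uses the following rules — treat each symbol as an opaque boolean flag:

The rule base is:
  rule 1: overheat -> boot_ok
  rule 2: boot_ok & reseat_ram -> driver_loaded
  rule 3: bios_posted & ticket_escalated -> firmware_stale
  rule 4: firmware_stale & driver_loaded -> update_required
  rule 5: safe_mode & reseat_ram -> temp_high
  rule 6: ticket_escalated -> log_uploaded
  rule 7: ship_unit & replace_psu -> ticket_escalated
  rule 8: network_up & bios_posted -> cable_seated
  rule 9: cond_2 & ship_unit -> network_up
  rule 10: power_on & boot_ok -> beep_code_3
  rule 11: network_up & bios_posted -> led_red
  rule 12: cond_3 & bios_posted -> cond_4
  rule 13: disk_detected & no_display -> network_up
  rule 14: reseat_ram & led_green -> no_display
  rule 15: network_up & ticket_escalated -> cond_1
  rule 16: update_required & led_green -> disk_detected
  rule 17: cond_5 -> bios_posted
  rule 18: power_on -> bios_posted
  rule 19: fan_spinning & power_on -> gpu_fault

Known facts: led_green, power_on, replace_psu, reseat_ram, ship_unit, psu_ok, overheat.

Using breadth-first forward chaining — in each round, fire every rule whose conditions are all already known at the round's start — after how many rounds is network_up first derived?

Round 1: rule 1 [overheat -> boot_ok]; rule 7 [ship_unit & replace_psu -> ticket_escalated]; rule 14 [reseat_ram & led_green -> no_display]; rule 18 [power_on -> bios_posted]. Adds boot_ok, ticket_escalated, no_display, bios_posted.
Round 2: rule 2 [boot_ok & reseat_ram -> driver_loaded]; rule 3 [bios_posted & ticket_escalated -> firmware_stale]; rule 6 [ticket_escalated -> log_uploaded]; rule 10 [power_on & boot_ok -> beep_code_3]. Adds driver_loaded, firmware_stale, log_uploaded, beep_code_3.
Round 3: rule 4 [firmware_stale & driver_loaded -> update_required]. Adds update_required.
Round 4: rule 16 [update_required & led_green -> disk_detected]. Adds disk_detected.
Round 5: rule 13 [disk_detected & no_display -> network_up]. Adds network_up.
network_up first appears in round 5.

5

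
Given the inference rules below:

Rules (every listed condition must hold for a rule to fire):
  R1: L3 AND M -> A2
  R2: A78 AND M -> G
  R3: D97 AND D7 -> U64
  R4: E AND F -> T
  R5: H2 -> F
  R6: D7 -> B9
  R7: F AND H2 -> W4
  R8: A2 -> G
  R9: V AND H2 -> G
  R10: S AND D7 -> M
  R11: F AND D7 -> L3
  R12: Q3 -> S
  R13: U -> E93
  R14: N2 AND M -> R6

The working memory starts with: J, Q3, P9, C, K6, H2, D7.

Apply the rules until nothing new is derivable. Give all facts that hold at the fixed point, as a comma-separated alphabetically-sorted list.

A2, B9, C, D7, F, G, H2, J, K6, L3, M, P9, Q3, S, W4

Round 1: R5 [H2 -> F]; R6 [D7 -> B9]; R12 [Q3 -> S]. New: F, B9, S.
Round 2: R7 [F AND H2 -> W4]; R10 [S AND D7 -> M]; R11 [F AND D7 -> L3]. New: W4, M, L3.
Round 3: R1 [L3 AND M -> A2]. New: A2.
Round 4: R8 [A2 -> G]. New: G.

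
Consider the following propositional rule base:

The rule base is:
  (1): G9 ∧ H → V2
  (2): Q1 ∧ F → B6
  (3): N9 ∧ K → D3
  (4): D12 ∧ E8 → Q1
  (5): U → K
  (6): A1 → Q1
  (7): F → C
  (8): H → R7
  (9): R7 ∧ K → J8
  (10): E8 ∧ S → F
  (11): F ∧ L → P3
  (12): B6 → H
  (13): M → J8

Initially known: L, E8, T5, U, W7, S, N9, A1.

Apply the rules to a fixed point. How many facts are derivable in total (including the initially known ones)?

18

Round 1: (5) [U → K]; (6) [A1 → Q1]; (10) [E8 ∧ S → F]. New: K, Q1, F.
Round 2: (2) [Q1 ∧ F → B6]; (3) [N9 ∧ K → D3]; (7) [F → C]; (11) [F ∧ L → P3]. New: B6, D3, C, P3.
Round 3: (12) [B6 → H]. New: H.
Round 4: (8) [H → R7]. New: R7.
Round 5: (9) [R7 ∧ K → J8]. New: J8.
Closure: {A1, B6, C, D3, E8, F, H, J8, K, L, N9, P3, Q1, R7, S, T5, U, W7} — 18 facts.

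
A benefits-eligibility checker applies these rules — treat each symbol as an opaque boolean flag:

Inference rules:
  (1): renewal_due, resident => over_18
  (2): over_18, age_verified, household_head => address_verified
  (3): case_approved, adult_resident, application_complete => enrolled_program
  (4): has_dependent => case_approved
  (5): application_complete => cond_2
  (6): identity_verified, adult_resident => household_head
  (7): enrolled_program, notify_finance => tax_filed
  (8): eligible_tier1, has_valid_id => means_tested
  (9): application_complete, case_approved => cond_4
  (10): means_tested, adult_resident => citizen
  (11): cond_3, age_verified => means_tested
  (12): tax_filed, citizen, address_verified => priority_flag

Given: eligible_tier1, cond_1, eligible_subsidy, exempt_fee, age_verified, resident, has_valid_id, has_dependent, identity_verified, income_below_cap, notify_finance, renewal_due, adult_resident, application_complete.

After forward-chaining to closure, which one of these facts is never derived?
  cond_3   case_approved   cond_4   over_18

Round 1 — (1), (4), (5), (6), (8), derive over_18, case_approved, cond_2, household_head, means_tested.
Round 2 — (2), (3), (9), (10), derive address_verified, enrolled_program, cond_4, citizen.
Round 3 — (7), derive tax_filed.
Round 4 — (12), derive priority_flag.
Derived: case_approved (round 1), over_18 (round 1), cond_4 (round 2). cond_3 never appears in any round.

cond_3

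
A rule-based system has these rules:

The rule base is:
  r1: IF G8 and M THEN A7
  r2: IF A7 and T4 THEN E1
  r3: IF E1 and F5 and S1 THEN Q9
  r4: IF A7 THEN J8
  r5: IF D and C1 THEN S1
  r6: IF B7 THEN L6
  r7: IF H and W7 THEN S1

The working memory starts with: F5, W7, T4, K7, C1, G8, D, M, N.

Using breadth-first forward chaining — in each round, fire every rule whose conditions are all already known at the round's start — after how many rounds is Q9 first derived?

Round 1: r1 [IF G8 and M THEN A7]; r5 [IF D and C1 THEN S1]. Adds A7, S1.
Round 2: r2 [IF A7 and T4 THEN E1]; r4 [IF A7 THEN J8]. Adds E1, J8.
Round 3: r3 [IF E1 and F5 and S1 THEN Q9]. Adds Q9.
Q9 first appears in round 3.

3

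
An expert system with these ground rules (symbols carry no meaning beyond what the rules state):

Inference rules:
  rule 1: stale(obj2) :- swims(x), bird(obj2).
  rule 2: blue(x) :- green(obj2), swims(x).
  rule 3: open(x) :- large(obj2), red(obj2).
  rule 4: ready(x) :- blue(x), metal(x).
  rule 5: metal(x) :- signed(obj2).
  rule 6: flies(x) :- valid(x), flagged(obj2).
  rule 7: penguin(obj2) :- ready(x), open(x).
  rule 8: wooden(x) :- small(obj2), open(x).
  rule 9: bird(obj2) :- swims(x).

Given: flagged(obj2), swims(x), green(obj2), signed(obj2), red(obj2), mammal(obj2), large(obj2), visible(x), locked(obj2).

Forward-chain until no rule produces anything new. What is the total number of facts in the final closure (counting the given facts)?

16

Round 1 — rule 2, rule 3, rule 5, rule 9, derive blue(x), open(x), metal(x), bird(obj2).
Round 2 — rule 1, rule 4, derive stale(obj2), ready(x).
Round 3 — rule 7, derive penguin(obj2).
Closure: {bird(obj2), blue(x), flagged(obj2), green(obj2), large(obj2), locked(obj2), mammal(obj2), metal(x), open(x), penguin(obj2), ready(x), red(obj2), signed(obj2), stale(obj2), swims(x), visible(x)} — 16 facts.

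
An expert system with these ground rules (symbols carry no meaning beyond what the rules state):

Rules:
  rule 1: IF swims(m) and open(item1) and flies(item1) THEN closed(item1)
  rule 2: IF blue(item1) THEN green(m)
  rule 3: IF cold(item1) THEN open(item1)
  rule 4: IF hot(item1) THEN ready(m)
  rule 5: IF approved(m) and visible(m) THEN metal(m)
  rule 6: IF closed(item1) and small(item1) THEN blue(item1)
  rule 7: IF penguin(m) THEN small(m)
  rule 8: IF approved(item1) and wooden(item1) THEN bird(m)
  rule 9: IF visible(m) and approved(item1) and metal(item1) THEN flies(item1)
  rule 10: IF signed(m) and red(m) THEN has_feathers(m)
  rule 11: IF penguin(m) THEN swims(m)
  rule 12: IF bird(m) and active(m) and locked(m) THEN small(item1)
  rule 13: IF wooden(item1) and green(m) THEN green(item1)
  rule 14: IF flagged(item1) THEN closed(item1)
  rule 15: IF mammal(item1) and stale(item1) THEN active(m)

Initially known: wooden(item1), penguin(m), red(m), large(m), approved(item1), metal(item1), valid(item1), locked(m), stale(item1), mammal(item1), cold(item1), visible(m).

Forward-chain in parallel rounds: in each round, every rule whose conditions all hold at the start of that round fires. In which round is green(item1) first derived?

5

Round 1: rule 3 [IF cold(item1) THEN open(item1)]; rule 7 [IF penguin(m) THEN small(m)]; rule 8 [IF approved(item1) and wooden(item1) THEN bird(m)]; rule 9 [IF visible(m) and approved(item1) and metal(item1) THEN flies(item1)]; rule 11 [IF penguin(m) THEN swims(m)]; rule 15 [IF mammal(item1) and stale(item1) THEN active(m)]. New: open(item1), small(m), bird(m), flies(item1), swims(m), active(m).
Round 2: rule 1 [IF swims(m) and open(item1) and flies(item1) THEN closed(item1)]; rule 12 [IF bird(m) and active(m) and locked(m) THEN small(item1)]. New: closed(item1), small(item1).
Round 3: rule 6 [IF closed(item1) and small(item1) THEN blue(item1)]. New: blue(item1).
Round 4: rule 2 [IF blue(item1) THEN green(m)]. New: green(m).
Round 5: rule 13 [IF wooden(item1) and green(m) THEN green(item1)]. New: green(item1).
green(item1) first appears in round 5.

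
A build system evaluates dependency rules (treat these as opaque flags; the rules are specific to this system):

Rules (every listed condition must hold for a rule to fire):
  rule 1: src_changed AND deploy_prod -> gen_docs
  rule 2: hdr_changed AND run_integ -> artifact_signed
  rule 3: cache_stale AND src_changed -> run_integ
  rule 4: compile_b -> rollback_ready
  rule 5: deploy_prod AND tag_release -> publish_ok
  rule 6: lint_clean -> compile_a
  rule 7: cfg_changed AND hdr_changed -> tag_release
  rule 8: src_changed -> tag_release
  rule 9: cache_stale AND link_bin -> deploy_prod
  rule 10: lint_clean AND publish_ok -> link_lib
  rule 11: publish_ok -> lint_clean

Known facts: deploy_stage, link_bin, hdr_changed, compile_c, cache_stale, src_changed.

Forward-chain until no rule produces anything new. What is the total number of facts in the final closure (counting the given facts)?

Round 1 — rule 3, rule 8, rule 9, derive run_integ, tag_release, deploy_prod.
Round 2 — rule 1, rule 2, rule 5, derive gen_docs, artifact_signed, publish_ok.
Round 3 — rule 11, derive lint_clean.
Round 4 — rule 6, rule 10, derive compile_a, link_lib.
Closure: {artifact_signed, cache_stale, compile_a, compile_c, deploy_prod, deploy_stage, gen_docs, hdr_changed, link_bin, link_lib, lint_clean, publish_ok, run_integ, src_changed, tag_release} — 15 facts.

15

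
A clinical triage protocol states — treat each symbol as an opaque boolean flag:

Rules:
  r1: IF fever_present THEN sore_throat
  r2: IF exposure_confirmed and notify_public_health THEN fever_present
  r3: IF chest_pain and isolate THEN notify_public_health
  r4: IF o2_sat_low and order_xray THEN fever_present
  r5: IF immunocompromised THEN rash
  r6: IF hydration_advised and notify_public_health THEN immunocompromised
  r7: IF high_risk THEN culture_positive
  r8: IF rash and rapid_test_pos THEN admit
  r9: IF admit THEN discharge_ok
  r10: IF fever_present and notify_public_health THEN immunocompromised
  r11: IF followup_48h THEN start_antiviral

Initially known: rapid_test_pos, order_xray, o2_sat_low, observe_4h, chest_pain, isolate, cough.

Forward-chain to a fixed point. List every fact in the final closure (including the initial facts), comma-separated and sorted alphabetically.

admit, chest_pain, cough, discharge_ok, fever_present, immunocompromised, isolate, notify_public_health, o2_sat_low, observe_4h, order_xray, rapid_test_pos, rash, sore_throat

[1] r3 [IF chest_pain and isolate THEN notify_public_health]; r4 [IF o2_sat_low and order_xray THEN fever_present]. ⇒ new: notify_public_health, fever_present.
[2] r1 [IF fever_present THEN sore_throat]; r10 [IF fever_present and notify_public_health THEN immunocompromised]. ⇒ new: sore_throat, immunocompromised.
[3] r5 [IF immunocompromised THEN rash]. ⇒ new: rash.
[4] r8 [IF rash and rapid_test_pos THEN admit]. ⇒ new: admit.
[5] r9 [IF admit THEN discharge_ok]. ⇒ new: discharge_ok.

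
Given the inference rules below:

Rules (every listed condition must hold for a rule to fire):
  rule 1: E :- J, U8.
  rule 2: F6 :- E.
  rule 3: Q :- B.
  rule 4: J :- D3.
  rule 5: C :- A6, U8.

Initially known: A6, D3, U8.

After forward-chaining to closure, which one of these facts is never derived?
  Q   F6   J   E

Q

Round 1 — rule 4, rule 5, derive J, C.
Round 2 — rule 1, derive E.
Round 3 — rule 2, derive F6.
Derived: F6 (round 3), E (round 2), J (round 1). Q never appears in any round.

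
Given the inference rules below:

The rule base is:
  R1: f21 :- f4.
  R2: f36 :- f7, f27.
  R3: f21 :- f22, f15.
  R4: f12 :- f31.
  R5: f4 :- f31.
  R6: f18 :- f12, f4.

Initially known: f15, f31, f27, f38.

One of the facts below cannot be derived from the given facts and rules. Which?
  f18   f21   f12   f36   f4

f36

[1] R4 [f12 :- f31.]; R5 [f4 :- f31.]. ⇒ new: f12, f4.
[2] R1 [f21 :- f4.]; R6 [f18 :- f12, f4.]. ⇒ new: f21, f18.
Derived: f18 (round 2), f12 (round 1), f4 (round 1), f21 (round 2). f36 never appears in any round.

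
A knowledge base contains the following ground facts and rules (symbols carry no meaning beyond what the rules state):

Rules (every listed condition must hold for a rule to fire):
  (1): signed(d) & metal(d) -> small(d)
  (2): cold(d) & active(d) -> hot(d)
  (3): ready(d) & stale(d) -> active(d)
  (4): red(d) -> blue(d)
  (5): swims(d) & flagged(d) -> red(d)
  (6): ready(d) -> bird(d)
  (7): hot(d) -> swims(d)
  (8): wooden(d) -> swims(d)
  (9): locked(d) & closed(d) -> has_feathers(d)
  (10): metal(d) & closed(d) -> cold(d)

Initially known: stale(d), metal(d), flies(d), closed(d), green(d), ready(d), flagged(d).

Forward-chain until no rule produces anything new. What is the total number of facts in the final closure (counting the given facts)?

14

[1] (3) [ready(d) & stale(d) -> active(d)]; (6) [ready(d) -> bird(d)]; (10) [metal(d) & closed(d) -> cold(d)]. ⇒ new: active(d), bird(d), cold(d).
[2] (2) [cold(d) & active(d) -> hot(d)]. ⇒ new: hot(d).
[3] (7) [hot(d) -> swims(d)]. ⇒ new: swims(d).
[4] (5) [swims(d) & flagged(d) -> red(d)]. ⇒ new: red(d).
[5] (4) [red(d) -> blue(d)]. ⇒ new: blue(d).
Closure: {active(d), bird(d), blue(d), closed(d), cold(d), flagged(d), flies(d), green(d), hot(d), metal(d), ready(d), red(d), stale(d), swims(d)} — 14 facts.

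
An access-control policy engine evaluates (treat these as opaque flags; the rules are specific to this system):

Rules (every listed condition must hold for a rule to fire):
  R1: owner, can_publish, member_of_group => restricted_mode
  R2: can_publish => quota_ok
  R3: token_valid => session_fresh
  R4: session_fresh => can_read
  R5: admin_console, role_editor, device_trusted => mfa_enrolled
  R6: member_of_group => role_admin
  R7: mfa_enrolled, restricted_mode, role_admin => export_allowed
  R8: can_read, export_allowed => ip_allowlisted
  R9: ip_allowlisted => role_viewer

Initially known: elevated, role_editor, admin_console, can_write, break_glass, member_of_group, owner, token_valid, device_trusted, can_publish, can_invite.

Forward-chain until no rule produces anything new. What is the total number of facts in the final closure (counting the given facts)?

Round 1 fires R1, R2, R3, R5, R6, giving restricted_mode, quota_ok, session_fresh, mfa_enrolled, role_admin.
Round 2 fires R4, R7, giving can_read, export_allowed.
Round 3 fires R8, giving ip_allowlisted.
Round 4 fires R9, giving role_viewer.
Closure: {admin_console, break_glass, can_invite, can_publish, can_read, can_write, device_trusted, elevated, export_allowed, ip_allowlisted, member_of_group, mfa_enrolled, owner, quota_ok, restricted_mode, role_admin, role_editor, role_viewer, session_fresh, token_valid} — 20 facts.

20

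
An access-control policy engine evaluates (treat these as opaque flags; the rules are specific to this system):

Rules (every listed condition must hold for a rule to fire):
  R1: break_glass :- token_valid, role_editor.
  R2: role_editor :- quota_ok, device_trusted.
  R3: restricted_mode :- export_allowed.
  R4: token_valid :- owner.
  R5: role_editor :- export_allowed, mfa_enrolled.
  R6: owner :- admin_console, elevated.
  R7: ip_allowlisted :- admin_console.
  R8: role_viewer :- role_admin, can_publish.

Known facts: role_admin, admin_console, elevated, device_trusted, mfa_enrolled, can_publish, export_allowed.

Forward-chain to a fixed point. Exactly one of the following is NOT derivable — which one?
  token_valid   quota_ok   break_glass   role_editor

Round 1 — R3, R5, R6, R7, R8, derive restricted_mode, role_editor, owner, ip_allowlisted, role_viewer.
Round 2 — R4, derive token_valid.
Round 3 — R1, derive break_glass.
Derived: break_glass (round 3), role_editor (round 1), token_valid (round 2). quota_ok never appears in any round.

quota_ok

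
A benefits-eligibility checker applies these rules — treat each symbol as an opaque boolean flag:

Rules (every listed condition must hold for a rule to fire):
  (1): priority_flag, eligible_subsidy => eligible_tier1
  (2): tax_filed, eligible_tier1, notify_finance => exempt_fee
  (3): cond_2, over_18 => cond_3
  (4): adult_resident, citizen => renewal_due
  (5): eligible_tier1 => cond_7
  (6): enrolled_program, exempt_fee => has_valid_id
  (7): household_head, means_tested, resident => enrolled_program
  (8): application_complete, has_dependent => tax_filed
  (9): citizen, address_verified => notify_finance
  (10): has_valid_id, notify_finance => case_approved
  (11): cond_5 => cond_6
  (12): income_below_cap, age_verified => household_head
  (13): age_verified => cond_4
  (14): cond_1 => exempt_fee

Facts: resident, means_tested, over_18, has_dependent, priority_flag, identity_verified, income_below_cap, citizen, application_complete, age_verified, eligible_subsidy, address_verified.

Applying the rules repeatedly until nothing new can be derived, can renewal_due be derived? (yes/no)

Round 1: (1) [priority_flag, eligible_subsidy => eligible_tier1]; (8) [application_complete, has_dependent => tax_filed]; (9) [citizen, address_verified => notify_finance]; (12) [income_below_cap, age_verified => household_head]; (13) [age_verified => cond_4]. New: eligible_tier1, tax_filed, notify_finance, household_head, cond_4.
Round 2: (2) [tax_filed, eligible_tier1, notify_finance => exempt_fee]; (5) [eligible_tier1 => cond_7]; (7) [household_head, means_tested, resident => enrolled_program]. New: exempt_fee, cond_7, enrolled_program.
Round 3: (6) [enrolled_program, exempt_fee => has_valid_id]. New: has_valid_id.
Round 4: (10) [has_valid_id, notify_finance => case_approved]. New: case_approved.
Fixed point reached. renewal_due is concluded only by (4); (4) needs adult_resident (never derived).

no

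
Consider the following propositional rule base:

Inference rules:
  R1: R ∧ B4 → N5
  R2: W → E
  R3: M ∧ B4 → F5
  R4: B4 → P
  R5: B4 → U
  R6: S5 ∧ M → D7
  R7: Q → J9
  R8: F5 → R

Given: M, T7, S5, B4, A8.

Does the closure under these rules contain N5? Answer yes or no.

Round 1: R3 [M ∧ B4 → F5]; R4 [B4 → P]; R5 [B4 → U]; R6 [S5 ∧ M → D7]. Adds F5, P, U, D7.
Round 2: R8 [F5 → R]. Adds R.
Round 3: R1 [R ∧ B4 → N5]. Adds N5.
N5 appears in round 3, so it is derivable.

yes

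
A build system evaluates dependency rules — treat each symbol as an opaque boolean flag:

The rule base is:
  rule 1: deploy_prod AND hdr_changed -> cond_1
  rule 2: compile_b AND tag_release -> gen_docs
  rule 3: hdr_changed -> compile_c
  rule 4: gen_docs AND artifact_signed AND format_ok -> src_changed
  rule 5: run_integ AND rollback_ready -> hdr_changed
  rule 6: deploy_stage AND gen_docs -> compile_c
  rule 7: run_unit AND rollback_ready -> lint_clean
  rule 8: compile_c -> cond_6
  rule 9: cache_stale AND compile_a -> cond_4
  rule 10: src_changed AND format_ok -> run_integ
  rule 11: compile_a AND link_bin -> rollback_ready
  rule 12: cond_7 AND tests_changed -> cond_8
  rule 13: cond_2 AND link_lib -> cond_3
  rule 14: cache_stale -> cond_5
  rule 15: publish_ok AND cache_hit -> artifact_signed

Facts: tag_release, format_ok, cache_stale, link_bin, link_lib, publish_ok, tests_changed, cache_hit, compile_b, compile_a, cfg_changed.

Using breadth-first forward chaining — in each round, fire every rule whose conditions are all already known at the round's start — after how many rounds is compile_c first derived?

Round 1 — rule 2, rule 9, rule 11, rule 14, rule 15, derive gen_docs, cond_4, rollback_ready, cond_5, artifact_signed.
Round 2 — rule 4, derive src_changed.
Round 3 — rule 10, derive run_integ.
Round 4 — rule 5, derive hdr_changed.
Round 5 — rule 3, derive compile_c.
compile_c first appears in round 5.

5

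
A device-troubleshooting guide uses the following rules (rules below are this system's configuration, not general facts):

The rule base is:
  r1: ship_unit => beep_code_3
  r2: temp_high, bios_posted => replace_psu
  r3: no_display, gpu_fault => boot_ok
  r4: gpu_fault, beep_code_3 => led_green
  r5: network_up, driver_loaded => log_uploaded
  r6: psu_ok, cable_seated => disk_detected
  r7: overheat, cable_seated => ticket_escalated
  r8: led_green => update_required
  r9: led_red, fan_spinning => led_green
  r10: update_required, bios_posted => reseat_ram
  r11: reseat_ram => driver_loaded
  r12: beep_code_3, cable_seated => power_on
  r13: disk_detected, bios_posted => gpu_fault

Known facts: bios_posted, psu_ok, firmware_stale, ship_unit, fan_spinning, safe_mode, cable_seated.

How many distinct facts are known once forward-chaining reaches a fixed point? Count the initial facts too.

15

Round 1 — r1, r6, derive beep_code_3, disk_detected.
Round 2 — r12, r13, derive power_on, gpu_fault.
Round 3 — r4, derive led_green.
Round 4 — r8, derive update_required.
Round 5 — r10, derive reseat_ram.
Round 6 — r11, derive driver_loaded.
Closure: {beep_code_3, bios_posted, cable_seated, disk_detected, driver_loaded, fan_spinning, firmware_stale, gpu_fault, led_green, power_on, psu_ok, reseat_ram, safe_mode, ship_unit, update_required} — 15 facts.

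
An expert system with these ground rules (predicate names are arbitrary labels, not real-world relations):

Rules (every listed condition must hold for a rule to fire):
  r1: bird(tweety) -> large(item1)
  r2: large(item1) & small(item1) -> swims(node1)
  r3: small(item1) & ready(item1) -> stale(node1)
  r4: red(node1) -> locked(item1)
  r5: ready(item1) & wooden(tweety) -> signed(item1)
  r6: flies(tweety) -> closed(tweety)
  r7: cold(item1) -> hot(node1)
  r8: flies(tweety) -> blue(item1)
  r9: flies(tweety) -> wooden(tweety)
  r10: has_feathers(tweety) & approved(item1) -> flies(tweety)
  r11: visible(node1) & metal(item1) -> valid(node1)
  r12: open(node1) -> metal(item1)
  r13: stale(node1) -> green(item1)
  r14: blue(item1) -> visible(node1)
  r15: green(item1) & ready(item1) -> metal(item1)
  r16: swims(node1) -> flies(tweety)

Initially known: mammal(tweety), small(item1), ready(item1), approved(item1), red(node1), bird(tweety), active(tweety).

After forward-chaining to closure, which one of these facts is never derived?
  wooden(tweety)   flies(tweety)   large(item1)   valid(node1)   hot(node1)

hot(node1)

Round 1: r1 [bird(tweety) -> large(item1)]; r3 [small(item1) & ready(item1) -> stale(node1)]; r4 [red(node1) -> locked(item1)]. Adds large(item1), stale(node1), locked(item1).
Round 2: r2 [large(item1) & small(item1) -> swims(node1)]; r13 [stale(node1) -> green(item1)]. Adds swims(node1), green(item1).
Round 3: r15 [green(item1) & ready(item1) -> metal(item1)]; r16 [swims(node1) -> flies(tweety)]. Adds metal(item1), flies(tweety).
Round 4: r6 [flies(tweety) -> closed(tweety)]; r8 [flies(tweety) -> blue(item1)]; r9 [flies(tweety) -> wooden(tweety)]. Adds closed(tweety), blue(item1), wooden(tweety).
Round 5: r5 [ready(item1) & wooden(tweety) -> signed(item1)]; r14 [blue(item1) -> visible(node1)]. Adds signed(item1), visible(node1).
Round 6: r11 [visible(node1) & metal(item1) -> valid(node1)]. Adds valid(node1).
Derived: valid(node1) (round 6), wooden(tweety) (round 4), large(item1) (round 1), flies(tweety) (round 3). hot(node1) never appears in any round.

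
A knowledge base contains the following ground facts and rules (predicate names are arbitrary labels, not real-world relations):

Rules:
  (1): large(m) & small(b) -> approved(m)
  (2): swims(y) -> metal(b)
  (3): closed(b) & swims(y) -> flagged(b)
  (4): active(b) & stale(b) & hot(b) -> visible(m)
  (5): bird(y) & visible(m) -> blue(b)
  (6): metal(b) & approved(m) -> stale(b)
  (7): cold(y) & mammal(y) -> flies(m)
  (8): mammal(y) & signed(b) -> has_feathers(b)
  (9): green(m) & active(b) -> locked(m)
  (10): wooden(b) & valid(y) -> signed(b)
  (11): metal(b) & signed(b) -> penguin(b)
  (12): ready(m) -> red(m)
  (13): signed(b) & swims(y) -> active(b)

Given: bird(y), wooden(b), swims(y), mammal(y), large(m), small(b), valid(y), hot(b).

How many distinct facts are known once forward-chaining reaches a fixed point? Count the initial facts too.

Round 1 — (1), (2), (10), derive approved(m), metal(b), signed(b).
Round 2 — (6), (8), (11), (13), derive stale(b), has_feathers(b), penguin(b), active(b).
Round 3 — (4), derive visible(m).
Round 4 — (5), derive blue(b).
Closure: {active(b), approved(m), bird(y), blue(b), has_feathers(b), hot(b), large(m), mammal(y), metal(b), penguin(b), signed(b), small(b), stale(b), swims(y), valid(y), visible(m), wooden(b)} — 17 facts.

17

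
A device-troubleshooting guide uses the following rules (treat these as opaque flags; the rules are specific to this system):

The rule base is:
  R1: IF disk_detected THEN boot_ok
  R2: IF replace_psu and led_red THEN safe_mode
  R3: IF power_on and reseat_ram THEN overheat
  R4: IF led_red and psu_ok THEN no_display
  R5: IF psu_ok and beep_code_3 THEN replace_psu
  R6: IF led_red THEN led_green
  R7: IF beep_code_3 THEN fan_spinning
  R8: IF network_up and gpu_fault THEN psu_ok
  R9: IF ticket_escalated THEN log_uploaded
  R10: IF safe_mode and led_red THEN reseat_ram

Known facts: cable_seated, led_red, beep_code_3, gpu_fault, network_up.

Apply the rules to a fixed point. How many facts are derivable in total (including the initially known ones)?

Round 1 — R6, R7, R8, derive led_green, fan_spinning, psu_ok.
Round 2 — R4, R5, derive no_display, replace_psu.
Round 3 — R2, derive safe_mode.
Round 4 — R10, derive reseat_ram.
Closure: {beep_code_3, cable_seated, fan_spinning, gpu_fault, led_green, led_red, network_up, no_display, psu_ok, replace_psu, reseat_ram, safe_mode} — 12 facts.

12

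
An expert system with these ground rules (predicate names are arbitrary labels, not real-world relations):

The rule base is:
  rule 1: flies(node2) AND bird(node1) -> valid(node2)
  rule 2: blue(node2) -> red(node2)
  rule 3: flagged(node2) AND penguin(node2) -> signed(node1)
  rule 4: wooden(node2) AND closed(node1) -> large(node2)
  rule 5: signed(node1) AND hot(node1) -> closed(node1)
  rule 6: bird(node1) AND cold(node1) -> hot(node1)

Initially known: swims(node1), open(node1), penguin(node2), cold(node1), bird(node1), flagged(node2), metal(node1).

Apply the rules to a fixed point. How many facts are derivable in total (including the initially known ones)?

Round 1: rule 3 [flagged(node2) AND penguin(node2) -> signed(node1)]; rule 6 [bird(node1) AND cold(node1) -> hot(node1)]. New: signed(node1), hot(node1).
Round 2: rule 5 [signed(node1) AND hot(node1) -> closed(node1)]. New: closed(node1).
Closure: {bird(node1), closed(node1), cold(node1), flagged(node2), hot(node1), metal(node1), open(node1), penguin(node2), signed(node1), swims(node1)} — 10 facts.

10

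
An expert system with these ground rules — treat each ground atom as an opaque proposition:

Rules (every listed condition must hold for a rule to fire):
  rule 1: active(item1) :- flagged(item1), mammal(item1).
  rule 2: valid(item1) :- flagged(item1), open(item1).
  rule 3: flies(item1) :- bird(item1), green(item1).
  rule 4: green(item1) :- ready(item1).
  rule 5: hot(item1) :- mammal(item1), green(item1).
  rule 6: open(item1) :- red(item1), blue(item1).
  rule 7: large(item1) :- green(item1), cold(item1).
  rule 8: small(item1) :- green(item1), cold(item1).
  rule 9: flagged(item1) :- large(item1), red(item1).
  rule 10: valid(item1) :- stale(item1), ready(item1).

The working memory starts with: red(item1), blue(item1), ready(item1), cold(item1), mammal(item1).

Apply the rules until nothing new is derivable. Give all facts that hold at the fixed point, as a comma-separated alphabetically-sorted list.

active(item1), blue(item1), cold(item1), flagged(item1), green(item1), hot(item1), large(item1), mammal(item1), open(item1), ready(item1), red(item1), small(item1), valid(item1)

Round 1: rule 4 [green(item1) :- ready(item1).]; rule 6 [open(item1) :- red(item1), blue(item1).]. Adds green(item1), open(item1).
Round 2: rule 5 [hot(item1) :- mammal(item1), green(item1).]; rule 7 [large(item1) :- green(item1), cold(item1).]; rule 8 [small(item1) :- green(item1), cold(item1).]. Adds hot(item1), large(item1), small(item1).
Round 3: rule 9 [flagged(item1) :- large(item1), red(item1).]. Adds flagged(item1).
Round 4: rule 1 [active(item1) :- flagged(item1), mammal(item1).]; rule 2 [valid(item1) :- flagged(item1), open(item1).]. Adds active(item1), valid(item1).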